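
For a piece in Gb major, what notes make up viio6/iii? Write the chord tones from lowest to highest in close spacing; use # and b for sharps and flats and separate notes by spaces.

C Eb A

The slash marks an applied leading-tone chord: viio of iii. In Gb major, iii is Bb, so the leading tone to it is A, a half step below.
Building a diminished triad on A gives A-C-Eb.
The figured bass 6 indicates first inversion, placing the third (C) in the bass: C-Eb-A.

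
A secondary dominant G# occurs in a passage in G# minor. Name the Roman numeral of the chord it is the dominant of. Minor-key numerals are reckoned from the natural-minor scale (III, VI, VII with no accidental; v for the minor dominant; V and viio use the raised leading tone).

iv

The chord is a major triad on G#.
A dominant resolves down a perfect fifth: G# → C#. In G# minor, C# is scale degree 4, i.e. iv.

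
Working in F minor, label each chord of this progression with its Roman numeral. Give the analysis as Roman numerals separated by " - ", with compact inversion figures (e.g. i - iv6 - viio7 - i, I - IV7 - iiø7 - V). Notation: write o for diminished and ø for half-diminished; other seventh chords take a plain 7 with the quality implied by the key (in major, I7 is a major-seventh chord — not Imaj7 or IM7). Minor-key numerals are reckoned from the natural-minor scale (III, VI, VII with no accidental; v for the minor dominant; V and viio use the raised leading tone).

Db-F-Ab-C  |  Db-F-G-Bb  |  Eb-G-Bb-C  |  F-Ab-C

VI7 - iiø43 - v65 - i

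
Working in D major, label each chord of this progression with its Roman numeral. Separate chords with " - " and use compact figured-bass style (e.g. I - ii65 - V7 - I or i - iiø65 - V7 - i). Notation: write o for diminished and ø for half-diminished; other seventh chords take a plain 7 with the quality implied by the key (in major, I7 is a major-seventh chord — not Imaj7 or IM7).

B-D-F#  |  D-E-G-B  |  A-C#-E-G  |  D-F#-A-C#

B-D-F#: minor triad on B = scale degree 6 → vi.
D-E-G-B has root E, degree 2 in D major, so ii42.
A-C#-E-G has root A, degree 5 in D major, so V7.
D-F#-A-C# has root D, degree 1 in D major, so I7.

vi - ii42 - V7 - I7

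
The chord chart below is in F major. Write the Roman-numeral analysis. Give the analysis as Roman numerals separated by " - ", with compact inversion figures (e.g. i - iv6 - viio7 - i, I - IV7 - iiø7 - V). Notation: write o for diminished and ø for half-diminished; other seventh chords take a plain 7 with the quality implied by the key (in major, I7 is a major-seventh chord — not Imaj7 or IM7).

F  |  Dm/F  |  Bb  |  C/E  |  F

F: major triad on F = scale degree 1 → I.
Dm/F has root D, degree 6 in F major, so vi6.
Bb has root Bb, degree 4 in F major, so IV.
C/E: root C is the dominant; major triad there is V6.
F: major triad on F = scale degree 1 → I.

I - vi6 - IV - V6 - I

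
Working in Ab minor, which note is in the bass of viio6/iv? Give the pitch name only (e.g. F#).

Eb

The applied chord viio6/iv is rooted on C: C-Eb-Gb.
The figure 6 means first inversion — the third is in the bass.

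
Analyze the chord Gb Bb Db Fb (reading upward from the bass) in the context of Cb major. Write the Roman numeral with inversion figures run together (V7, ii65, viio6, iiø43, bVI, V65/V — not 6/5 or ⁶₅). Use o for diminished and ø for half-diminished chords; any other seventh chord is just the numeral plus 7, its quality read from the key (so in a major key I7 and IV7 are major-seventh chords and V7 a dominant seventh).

V7

Stacked in thirds the chord is Gb-Bb-Db-Fb: a dominant seventh chord on Gb.
Gb is scale degree 5 in Cb major, and a dominant seventh chord on that degree is written V7.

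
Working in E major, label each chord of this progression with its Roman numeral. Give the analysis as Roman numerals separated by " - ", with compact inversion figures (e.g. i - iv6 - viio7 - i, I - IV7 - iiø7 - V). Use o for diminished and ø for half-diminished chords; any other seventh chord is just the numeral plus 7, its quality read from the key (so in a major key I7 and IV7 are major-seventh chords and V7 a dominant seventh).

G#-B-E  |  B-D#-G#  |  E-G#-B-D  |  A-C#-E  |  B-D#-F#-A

G#-B-E: major triad on E = scale degree 1 → I6.
B-D#-G#: minor triad on G# = scale degree 3 → iii6.
E-G#-B-D: chromatic; E is V of IV, so V7/IV.
A-C#-E: major triad on A = scale degree 4 → IV.
B-D#-F#-A has root B, degree 5 in E major, so V7.

I6 - iii6 - V7/IV - IV - V7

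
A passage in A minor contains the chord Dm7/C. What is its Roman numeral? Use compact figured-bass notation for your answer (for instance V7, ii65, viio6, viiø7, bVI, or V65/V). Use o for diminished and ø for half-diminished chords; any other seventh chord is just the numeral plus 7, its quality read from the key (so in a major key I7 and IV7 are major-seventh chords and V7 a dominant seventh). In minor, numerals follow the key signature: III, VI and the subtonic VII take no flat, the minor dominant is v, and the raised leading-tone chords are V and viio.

The pitches D-F-A-C form a minor seventh chord rooted on D.
D is scale degree 4 in A minor, and a minor seventh chord on that degree is written iv7.
With C in the bass the chord is in third inversion, so the figured bass is 42.

iv42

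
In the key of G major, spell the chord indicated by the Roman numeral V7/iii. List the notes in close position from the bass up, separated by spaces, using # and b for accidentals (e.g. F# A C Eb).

V7/iii is a secondary dominant — the dominant seventh of iii. iii in G major is B, so the applied chord's root is F#, a perfect fifth above.
Building a dominant seventh chord on F# gives F#-A#-C#-E.

F# A# C# E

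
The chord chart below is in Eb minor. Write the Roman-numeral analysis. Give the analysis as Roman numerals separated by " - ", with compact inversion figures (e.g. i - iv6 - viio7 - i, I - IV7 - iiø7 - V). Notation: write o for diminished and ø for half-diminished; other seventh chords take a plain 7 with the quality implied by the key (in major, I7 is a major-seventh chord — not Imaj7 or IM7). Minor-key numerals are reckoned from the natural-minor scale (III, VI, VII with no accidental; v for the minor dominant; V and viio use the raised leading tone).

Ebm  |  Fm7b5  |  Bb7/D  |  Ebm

i - iiø7 - V65 - i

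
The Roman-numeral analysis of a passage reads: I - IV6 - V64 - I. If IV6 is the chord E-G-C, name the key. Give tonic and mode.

The anchor chord is a major triad on C, labeled IV6.
If C is scale degree 4 and the mode makes that degree carry a major triad, the tonic is G and the mode is major.

G major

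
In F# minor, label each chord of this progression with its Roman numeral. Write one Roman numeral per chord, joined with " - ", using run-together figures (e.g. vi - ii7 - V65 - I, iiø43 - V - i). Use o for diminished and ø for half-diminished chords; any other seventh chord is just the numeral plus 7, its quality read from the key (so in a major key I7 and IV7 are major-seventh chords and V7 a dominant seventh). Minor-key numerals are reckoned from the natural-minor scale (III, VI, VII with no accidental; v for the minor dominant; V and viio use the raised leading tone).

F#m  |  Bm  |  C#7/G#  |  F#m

i - iv - V43 - i

F#m: minor triad on F# = scale degree 1 → i.
Bm has root B, degree 4 in F# minor, so iv.
C#7/G# has root C#, degree 5 in F# minor, so V43.
F#m: minor triad on F# = scale degree 1 → i.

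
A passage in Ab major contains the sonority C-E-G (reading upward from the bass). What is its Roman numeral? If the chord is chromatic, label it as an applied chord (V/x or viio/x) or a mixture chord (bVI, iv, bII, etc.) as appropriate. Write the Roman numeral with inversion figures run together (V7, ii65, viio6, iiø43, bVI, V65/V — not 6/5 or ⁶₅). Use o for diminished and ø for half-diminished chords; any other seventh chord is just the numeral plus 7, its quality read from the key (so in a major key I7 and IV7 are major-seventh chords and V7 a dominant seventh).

V/vi

The pitches C-E-G form a major triad rooted on C.
C is not a diatonic chord root with this quality in Ab major, but it lies a perfect fifth above F (vi), so the chord functions as an applied dominant of vi.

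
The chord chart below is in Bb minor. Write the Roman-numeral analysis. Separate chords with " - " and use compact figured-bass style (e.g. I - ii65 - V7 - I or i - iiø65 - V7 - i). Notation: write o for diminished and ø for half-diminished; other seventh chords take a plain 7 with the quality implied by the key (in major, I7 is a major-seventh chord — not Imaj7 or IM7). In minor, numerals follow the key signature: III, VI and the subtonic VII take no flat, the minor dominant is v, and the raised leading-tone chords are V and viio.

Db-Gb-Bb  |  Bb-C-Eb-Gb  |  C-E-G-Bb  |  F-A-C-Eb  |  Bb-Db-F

VI64 - iiø42 - V7/V - V7 - i

Db-Gb-Bb: major triad on Gb = scale degree 6 → VI64.
Bb-C-Eb-Gb has root C, degree 2 in Bb minor, so iiø42.
C-E-G-Bb: chromatic; C is V of V, so V7/V.
F-A-C-Eb: dominant seventh chord on F = scale degree 5 → V7.
Bb-Db-F has root Bb, degree 1 in Bb minor, so i.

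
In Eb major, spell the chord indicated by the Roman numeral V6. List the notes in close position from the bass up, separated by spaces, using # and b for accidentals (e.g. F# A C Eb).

D F Bb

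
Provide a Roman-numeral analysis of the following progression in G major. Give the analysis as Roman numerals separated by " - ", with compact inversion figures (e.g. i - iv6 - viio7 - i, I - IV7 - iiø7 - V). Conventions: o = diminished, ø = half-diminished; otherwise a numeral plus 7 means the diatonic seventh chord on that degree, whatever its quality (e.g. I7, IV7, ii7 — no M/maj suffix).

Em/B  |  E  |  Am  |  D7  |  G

Em/B has root E, degree 6 in G major, so vi64.
E is the secondary dominant of ii (major triad on E): V/ii.
Am has root A, degree 2 in G major, so ii.
D7 has root D, degree 5 in G major, so V7.
G: major triad on G = scale degree 1 → I.

vi64 - V/ii - ii - V7 - I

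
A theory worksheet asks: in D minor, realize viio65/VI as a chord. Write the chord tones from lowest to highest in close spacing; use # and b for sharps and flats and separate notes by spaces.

viio65/VI is a secondary leading-tone chord. The target VI is Bb in D minor; the applied chord is rooted a semitone below, on A.
Building a fully diminished seventh chord on A gives A-C-Eb-Gb.
With the 65 figure the chord is in first inversion; from the bass C upward in close position it reads C-Eb-Gb-A.

C Eb Gb A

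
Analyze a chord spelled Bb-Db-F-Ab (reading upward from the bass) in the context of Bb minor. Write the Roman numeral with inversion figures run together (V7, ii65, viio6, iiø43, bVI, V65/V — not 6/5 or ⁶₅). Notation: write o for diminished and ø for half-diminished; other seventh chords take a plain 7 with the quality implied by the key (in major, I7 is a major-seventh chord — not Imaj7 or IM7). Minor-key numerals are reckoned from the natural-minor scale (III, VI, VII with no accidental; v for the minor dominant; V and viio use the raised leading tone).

i7

The pitches Bb-Db-F-Ab form a minor seventh chord rooted on Bb.
Bb is scale degree 1 in Bb minor, and a minor seventh chord on that degree is written i7.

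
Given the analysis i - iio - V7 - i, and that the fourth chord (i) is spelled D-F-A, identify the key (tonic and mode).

D minor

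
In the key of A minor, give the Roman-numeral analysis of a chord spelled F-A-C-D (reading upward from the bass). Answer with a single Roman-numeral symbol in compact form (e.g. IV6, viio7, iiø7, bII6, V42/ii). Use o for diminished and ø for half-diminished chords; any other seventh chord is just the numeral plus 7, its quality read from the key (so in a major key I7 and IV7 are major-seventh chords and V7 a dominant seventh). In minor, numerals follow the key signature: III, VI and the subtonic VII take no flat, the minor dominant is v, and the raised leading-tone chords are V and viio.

The pitches D-F-A-C form a minor seventh chord rooted on D.
In A minor, D is the subdominant; the diatonic minor seventh chord there is iv7.
With F in the bass the chord is in first inversion, so the figured bass is 65.

iv65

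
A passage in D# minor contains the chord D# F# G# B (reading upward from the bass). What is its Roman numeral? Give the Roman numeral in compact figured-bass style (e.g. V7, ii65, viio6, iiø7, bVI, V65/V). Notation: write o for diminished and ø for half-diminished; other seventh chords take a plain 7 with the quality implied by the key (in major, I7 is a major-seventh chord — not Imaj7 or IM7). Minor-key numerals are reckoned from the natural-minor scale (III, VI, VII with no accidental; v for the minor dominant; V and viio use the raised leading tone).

iv43

Stacked in thirds the chord is G#-B-D#-F#: a minor seventh chord on G#.
G# is scale degree 4 in D# minor, and a minor seventh chord on that degree is written iv7.
With D# in the bass the chord is in second inversion, so the figured bass is 43.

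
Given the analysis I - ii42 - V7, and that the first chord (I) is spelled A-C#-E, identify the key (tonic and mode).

The anchor chord is a major triad on A, labeled I.
If A is scale degree 1 and the mode makes that degree carry a major triad, the tonic is A and the mode is major.

A major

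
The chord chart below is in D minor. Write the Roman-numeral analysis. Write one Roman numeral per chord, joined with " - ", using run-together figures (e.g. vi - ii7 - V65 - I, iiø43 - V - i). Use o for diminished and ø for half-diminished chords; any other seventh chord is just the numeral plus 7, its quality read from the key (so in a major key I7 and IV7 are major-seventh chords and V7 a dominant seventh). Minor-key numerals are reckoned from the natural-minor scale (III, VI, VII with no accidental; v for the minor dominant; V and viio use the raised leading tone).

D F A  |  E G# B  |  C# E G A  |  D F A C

D-F-A: minor triad on D = scale degree 1 → i.
E-G#-B: chromatic; E is V of V, so V/V.
C#-E-G-A: root A is the dominant; dominant seventh chord there is V65.
D-F-A-C has root D, degree 1 in D minor, so i7.

i - V/V - V65 - i7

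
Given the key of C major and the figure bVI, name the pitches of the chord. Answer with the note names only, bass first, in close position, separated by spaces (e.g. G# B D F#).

Ab C Eb

bVI is a major triad on the lowered sixth degree, borrowed from the parallel minor. In C major that root is Ab.
So the chord is Ab-C-Eb.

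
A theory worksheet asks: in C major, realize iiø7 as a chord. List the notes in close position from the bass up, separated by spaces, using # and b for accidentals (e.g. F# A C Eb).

D F Ab C

Scale degree 2 in C major is D; here the chord built on it is altered to a half-diminished seventh chord. iiø7 is the half-diminished supertonic seventh, borrowed from the parallel minor.
So the chord is D-F-Ab-C, a half-diminished seventh chord.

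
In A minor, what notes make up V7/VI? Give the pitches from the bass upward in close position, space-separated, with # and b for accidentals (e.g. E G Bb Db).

The slash means an applied dominant: we want the dominant of VI. In A minor, VI is F major, and its dominant is built on C.
Building a dominant seventh chord on C gives C-E-G-Bb.

C E G Bb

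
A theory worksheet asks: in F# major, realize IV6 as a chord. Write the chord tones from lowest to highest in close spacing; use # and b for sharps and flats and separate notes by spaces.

D# F# B

In F# major, the fourth degree is B, and the diatonic chord built there is a major triad.
Stacking thirds from B gives B-D#-F#.
With the 6 figure the chord is in first inversion; from the bass D# upward in close position it reads D#-F#-B.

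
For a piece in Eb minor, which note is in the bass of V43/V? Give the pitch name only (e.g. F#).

The applied chord V43/V is rooted on F: F-A-C-Eb.
The figure 43 means second inversion — the fifth is in the bass.

C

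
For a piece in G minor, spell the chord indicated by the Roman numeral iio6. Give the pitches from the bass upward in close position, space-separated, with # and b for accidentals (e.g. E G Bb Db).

C Eb A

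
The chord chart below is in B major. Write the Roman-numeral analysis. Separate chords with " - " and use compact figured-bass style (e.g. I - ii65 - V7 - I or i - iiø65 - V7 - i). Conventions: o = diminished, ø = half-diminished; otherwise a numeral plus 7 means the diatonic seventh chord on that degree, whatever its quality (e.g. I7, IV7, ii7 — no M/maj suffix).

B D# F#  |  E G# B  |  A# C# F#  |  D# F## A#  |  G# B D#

I - IV - V6 - V/vi - vi

B-D#-F#: root B is the tonic; major triad there is I.
E-G#-B: root E is the subdominant; major triad there is IV.
A#-C#-F# has root F#, degree 5 in B major, so V6.
D#-F##-A#: chromatic; D# is V of vi, so V/vi.
G#-B-D#: minor triad on G# = scale degree 6 → vi.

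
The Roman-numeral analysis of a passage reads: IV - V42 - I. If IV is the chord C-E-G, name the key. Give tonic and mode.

G major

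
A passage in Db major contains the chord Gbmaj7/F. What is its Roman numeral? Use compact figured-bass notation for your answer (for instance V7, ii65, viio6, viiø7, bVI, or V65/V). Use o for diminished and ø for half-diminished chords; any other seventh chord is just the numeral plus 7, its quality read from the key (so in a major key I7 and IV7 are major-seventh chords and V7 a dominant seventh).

The pitches Gb-Bb-Db-F form a major seventh chord rooted on Gb.
In Db major, Gb is the subdominant; the diatonic major seventh chord there is IV7.
With F in the bass the chord is in third inversion, so the figured bass is 42.

IV42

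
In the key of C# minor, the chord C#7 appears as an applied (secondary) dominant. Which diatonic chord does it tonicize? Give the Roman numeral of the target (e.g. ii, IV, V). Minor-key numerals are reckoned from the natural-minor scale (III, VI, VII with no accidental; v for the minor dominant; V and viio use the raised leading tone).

The chord is a dominant seventh chord on C#.
A dominant resolves down a perfect fifth: C# → F#. In C# minor, F# is scale degree 4, i.e. iv.

iv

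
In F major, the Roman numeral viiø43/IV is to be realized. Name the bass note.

Eb

The applied chord viiø43/IV is rooted on A: A-C-Eb-G.
The figure 43 means second inversion — the fifth is in the bass.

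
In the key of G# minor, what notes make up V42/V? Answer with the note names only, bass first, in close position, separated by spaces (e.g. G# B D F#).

V42/V is a secondary dominant — the dominant seventh of V. V in G# minor is D#, so the applied chord's root is A#, a perfect fifth above.
Building a dominant seventh chord on A# gives A#-C##-E#-G#.
The figured bass 42 indicates third inversion, placing the seventh (G#) in the bass: G#-A#-C##-E#.

G# A# C## E#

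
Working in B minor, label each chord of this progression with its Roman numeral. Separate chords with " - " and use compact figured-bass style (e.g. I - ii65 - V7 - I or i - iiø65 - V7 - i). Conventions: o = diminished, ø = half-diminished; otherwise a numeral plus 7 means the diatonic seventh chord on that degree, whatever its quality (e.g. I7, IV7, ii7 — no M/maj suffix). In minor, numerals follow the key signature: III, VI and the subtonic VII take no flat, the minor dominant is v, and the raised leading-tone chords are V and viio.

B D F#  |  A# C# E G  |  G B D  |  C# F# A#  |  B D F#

B-D-F#: root B is the tonic; minor triad there is i.
A#-C#-E-G: root A# is the leading tone; fully diminished seventh chord there is viio7.
G-B-D: major triad on G = scale degree 6 → VI.
C#-F#-A#: major triad on F# = scale degree 5 → V64.
B-D-F# has root B, degree 1 in B minor, so i.

i - viio7 - VI - V64 - i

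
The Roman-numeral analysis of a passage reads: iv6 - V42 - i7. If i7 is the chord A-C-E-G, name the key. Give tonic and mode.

A minor

The anchor chord is a minor seventh chord on A, labeled i7.
If A is scale degree 1 and the mode makes that degree carry a minor seventh chord, the tonic is A and the mode is minor.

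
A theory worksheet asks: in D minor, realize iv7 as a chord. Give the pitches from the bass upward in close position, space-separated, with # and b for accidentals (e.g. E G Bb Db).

In D minor, the fourth degree is G, and the diatonic chord built there is a minor seventh chord.
That chord is spelled G-Bb-D-F.

G Bb D F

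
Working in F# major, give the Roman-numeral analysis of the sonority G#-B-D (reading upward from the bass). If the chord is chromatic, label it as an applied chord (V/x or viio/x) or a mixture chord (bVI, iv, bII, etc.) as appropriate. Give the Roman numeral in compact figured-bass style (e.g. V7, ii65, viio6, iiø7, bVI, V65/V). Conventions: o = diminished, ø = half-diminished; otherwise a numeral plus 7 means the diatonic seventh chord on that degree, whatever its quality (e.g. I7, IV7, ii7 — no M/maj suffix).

iio

The pitches G#-B-D form a diminished triad rooted on G#.
G# is the second degree of F# major. This is the diminished supertonic triad, borrowed from the parallel minor.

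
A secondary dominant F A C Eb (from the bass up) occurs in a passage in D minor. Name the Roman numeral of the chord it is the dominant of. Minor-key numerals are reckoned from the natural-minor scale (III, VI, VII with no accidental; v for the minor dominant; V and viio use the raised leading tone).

VI

The chord is a dominant seventh chord on F.
A dominant resolves down a perfect fifth: F → Bb. In D minor, Bb is scale degree 6, i.e. VI.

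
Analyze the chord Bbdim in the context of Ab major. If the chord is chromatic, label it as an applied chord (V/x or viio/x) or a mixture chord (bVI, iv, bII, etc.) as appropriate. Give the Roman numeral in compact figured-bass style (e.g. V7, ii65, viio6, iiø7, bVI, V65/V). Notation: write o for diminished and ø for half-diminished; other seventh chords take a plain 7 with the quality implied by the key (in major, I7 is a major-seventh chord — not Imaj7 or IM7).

Stacked in thirds the chord is Bb-Db-Fb: a diminished triad on Bb.
Bb is the second degree of Ab major. This is the diminished supertonic triad, borrowed from the parallel minor.

iio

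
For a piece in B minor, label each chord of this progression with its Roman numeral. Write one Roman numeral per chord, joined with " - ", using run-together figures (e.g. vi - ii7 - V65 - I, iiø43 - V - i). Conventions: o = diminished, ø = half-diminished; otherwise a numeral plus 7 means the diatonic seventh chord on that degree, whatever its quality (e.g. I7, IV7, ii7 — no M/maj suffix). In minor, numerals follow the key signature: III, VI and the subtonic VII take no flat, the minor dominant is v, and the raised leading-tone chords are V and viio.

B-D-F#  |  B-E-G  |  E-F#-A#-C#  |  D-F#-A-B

i - iv64 - V42 - i65

B-D-F#: root B is the tonic; minor triad there is i.
B-E-G has root E, degree 4 in B minor, so iv64.
E-F#-A#-C# has root F#, degree 5 in B minor, so V42.
D-F#-A-B has root B, degree 1 in B minor, so i65.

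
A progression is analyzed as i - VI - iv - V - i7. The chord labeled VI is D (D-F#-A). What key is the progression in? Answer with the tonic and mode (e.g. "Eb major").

F# minor

VI is given as D-F#-A — a major triad with root D.
VI on D implies D is the submediant; that puts the tonic at F#, and the uppercase numeral fits minor mode.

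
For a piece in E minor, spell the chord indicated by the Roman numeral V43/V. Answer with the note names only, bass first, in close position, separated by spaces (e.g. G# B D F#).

C# E F# A#

The slash means an applied dominant: we want the dominant of V. In E minor, V is B major, and its dominant is built on F#.
Building a dominant seventh chord on F# gives F#-A#-C#-E.
With the 43 figure the chord is in second inversion; from the bass C# upward in close position it reads C#-E-F#-A#.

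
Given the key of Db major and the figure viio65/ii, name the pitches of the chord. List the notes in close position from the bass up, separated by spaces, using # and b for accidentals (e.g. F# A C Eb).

The slash marks an applied leading-tone chord: viio of ii. In Db major, ii is Eb, so the leading tone to it is D, a half step below.
Building a fully diminished seventh chord on D gives D-F-Ab-Cb.
The figured bass 65 indicates first inversion, placing the third (F) in the bass: F-Ab-Cb-D.

F Ab Cb D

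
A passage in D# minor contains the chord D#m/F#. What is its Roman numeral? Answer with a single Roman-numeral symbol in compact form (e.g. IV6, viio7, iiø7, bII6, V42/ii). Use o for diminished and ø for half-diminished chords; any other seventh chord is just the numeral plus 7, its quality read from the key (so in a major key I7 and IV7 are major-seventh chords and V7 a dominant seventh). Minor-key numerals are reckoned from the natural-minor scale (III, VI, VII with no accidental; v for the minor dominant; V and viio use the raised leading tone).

Stacked in thirds the chord is D#-F#-A#: a minor triad on D#.
D# is scale degree 1 in D# minor, and a minor triad on that degree is written i.
With F# in the bass the chord is in first inversion, so the figured bass is 6.

i6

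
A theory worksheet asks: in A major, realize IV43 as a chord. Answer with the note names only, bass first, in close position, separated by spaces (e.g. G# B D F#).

A C# D F#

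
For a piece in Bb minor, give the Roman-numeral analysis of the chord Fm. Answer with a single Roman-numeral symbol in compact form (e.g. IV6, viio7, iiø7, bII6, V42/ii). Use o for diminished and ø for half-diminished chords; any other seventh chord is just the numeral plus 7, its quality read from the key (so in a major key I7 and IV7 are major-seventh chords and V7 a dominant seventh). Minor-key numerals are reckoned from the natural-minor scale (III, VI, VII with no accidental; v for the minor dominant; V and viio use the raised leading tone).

v

The pitches F-Ab-C form a minor triad rooted on F.
F is scale degree 5 in Bb minor, and a minor triad on that degree is written v.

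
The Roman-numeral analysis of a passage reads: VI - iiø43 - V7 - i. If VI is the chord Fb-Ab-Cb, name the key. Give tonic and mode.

The anchor chord is a major triad on Fb, labeled VI.
Counting down 5 scale steps from Fb places the tonic on Ab; a major triad on degree 6 is diatonic only in minor.

Ab minor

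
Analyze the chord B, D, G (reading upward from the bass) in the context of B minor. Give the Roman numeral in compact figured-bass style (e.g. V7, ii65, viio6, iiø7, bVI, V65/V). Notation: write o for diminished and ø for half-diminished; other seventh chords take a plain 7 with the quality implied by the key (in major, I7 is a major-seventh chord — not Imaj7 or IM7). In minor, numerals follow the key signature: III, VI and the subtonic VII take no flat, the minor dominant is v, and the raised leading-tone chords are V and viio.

VI6

Stacked in thirds the chord is G-B-D: a major triad on G.
G is scale degree 6 in B minor, and a major triad on that degree is written VI.
With B in the bass the chord is in first inversion, so the figured bass is 6.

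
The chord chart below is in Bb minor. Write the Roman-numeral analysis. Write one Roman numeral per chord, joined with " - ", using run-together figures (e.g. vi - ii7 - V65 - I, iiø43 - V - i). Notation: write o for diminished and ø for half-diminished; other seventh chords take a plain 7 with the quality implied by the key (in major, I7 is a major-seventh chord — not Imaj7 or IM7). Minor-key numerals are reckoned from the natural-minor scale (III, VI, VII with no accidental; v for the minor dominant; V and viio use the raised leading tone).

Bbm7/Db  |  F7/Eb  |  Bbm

Bbm7/Db has root Bb, degree 1 in Bb minor, so i65.
F7/Eb: dominant seventh chord on F = scale degree 5 → V42.
Bbm: root Bb is the tonic; minor triad there is i.

i65 - V42 - i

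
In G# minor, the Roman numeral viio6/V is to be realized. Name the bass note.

E#

The applied chord viio6/V is rooted on C##: C##-E#-G#.
The figure 6 means first inversion — the third is in the bass.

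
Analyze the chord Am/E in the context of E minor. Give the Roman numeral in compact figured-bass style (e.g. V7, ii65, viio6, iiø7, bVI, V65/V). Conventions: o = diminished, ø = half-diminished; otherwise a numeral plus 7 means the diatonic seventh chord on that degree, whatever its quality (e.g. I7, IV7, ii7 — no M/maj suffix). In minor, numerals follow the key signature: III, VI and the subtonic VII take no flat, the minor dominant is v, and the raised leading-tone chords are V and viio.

iv64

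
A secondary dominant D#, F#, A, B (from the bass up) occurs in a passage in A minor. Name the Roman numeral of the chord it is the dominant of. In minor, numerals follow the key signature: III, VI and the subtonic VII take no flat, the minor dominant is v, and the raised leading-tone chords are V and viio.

V

The chord is a dominant seventh chord on B.
A dominant resolves down a perfect fifth: B → E. In A minor, E is scale degree 5, i.e. V.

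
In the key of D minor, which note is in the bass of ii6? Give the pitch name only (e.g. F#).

G

ii in D minor has root E; the chord is E-G-B.
The figure 6 means first inversion — the third is in the bass.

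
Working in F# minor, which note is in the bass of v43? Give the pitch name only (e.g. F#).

v in F# minor has root C#; the chord is C#-E-G#-B.
The figure 43 means second inversion — the fifth is in the bass.

G#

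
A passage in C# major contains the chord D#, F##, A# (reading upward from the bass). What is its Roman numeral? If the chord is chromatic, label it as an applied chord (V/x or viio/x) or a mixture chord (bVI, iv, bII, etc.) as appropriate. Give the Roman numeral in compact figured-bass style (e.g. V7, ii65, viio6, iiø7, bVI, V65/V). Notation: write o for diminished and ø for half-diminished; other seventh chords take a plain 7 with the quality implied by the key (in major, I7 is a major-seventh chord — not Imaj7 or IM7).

V/V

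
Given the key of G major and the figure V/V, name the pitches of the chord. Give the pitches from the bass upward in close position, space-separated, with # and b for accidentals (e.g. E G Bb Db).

A C# E

The slash means an applied dominant: we want the dominant of V. In G major, V is D major, and its dominant is built on A.
Building a major triad on A gives A-C#-E.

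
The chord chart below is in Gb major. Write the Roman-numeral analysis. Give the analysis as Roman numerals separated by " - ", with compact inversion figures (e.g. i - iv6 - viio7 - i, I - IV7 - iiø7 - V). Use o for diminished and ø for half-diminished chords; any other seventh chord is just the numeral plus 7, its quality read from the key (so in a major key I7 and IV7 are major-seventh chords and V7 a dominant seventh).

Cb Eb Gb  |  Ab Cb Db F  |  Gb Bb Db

IV - V43 - I

Cb-Eb-Gb: major triad on Cb = scale degree 4 → IV.
Ab-Cb-Db-F: dominant seventh chord on Db = scale degree 5 → V43.
Gb-Bb-Db: root Gb is the tonic; major triad there is I.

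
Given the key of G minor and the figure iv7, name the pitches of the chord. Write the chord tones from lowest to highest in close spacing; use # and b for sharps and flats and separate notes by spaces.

In G minor, scale degree 4 is C, and the diatonic chord built there is a minor seventh chord.
Stacking thirds from C gives C-Eb-G-Bb.

C Eb G Bb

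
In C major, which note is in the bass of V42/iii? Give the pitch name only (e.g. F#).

A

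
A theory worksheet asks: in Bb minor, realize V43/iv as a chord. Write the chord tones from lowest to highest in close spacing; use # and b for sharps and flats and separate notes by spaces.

V43/iv is a secondary dominant — the dominant seventh of iv. iv in Bb minor is Eb, so the applied chord's root is Bb, a perfect fifth above.
Building a dominant seventh chord on Bb gives Bb-D-F-Ab.
The figured bass 43 indicates second inversion, placing the fifth (F) in the bass: F-Ab-Bb-D.

F Ab Bb D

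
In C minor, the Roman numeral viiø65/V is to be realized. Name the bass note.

A

The applied chord viiø65/V is rooted on F#: F#-A-C-E.
The figure 65 means first inversion — the third is in the bass.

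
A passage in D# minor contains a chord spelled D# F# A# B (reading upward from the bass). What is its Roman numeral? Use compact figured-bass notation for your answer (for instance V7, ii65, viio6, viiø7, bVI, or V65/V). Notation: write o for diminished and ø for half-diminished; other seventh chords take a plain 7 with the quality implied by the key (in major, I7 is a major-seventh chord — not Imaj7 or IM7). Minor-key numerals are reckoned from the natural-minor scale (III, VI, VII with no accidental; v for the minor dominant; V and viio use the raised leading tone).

VI65

The pitches B-D#-F#-A# form a major seventh chord rooted on B.
In D# minor, B is the submediant; the diatonic major seventh chord there is VI7.
With D# in the bass the chord is in first inversion, so the figured bass is 65.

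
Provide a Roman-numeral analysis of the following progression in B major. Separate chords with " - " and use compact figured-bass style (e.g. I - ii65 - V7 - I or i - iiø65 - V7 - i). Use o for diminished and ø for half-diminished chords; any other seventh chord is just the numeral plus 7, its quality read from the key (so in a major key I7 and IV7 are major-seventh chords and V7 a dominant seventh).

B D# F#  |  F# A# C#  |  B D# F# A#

I - V - I7

B-D#-F#: root B is the tonic; major triad there is I.
F#-A#-C#: major triad on F# = scale degree 5 → V.
B-D#-F#-A#: root B is the tonic; major seventh chord there is I7.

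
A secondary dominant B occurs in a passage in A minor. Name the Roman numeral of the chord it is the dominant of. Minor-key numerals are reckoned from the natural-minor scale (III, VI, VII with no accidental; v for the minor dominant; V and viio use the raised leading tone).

The chord is a major triad on B.
A dominant resolves down a perfect fifth: B → E. In A minor, E is scale degree 5, i.e. V.

V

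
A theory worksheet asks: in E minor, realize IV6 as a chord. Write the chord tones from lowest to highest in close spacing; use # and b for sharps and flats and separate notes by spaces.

C# E A

Scale degree 4 in E minor is A; here the chord built on it is altered to a major triad. IV6 is the major subdominant, borrowed from the parallel major.
So the chord is A-C#-E, a major triad.
With the 6 figure the chord is in first inversion; from the bass C# upward in close position it reads C#-E-A.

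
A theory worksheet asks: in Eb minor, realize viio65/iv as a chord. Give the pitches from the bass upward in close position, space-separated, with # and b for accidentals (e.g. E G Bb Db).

Bb Db Fb G

The slash marks an applied leading-tone chord: viio of iv. In Eb minor, iv is Ab, so the leading tone to it is G, a half step below.
Building a fully diminished seventh chord on G gives G-Bb-Db-Fb.
With the 65 figure the chord is in first inversion; from the bass Bb upward in close position it reads Bb-Db-Fb-G.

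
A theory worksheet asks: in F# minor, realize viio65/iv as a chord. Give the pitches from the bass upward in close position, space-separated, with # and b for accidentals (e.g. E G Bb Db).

C# E G A#

The slash marks an applied leading-tone chord: viio of iv. In F# minor, iv is B, so the leading tone to it is A#, a half step below.
Building a fully diminished seventh chord on A# gives A#-C#-E-G.
The figured bass 65 indicates first inversion, placing the third (C#) in the bass: C#-E-G-A#.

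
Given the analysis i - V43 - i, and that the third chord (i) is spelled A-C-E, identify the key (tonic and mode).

A minor

i is given as A-C-E — a minor triad with root A.
If A is scale degree 1 and the mode makes that degree carry a minor triad, the tonic is A and the mode is minor.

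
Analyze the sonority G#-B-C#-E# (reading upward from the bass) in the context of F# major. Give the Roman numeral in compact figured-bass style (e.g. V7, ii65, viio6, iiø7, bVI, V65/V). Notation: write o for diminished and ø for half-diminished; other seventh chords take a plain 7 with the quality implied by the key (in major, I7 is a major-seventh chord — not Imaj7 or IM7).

V43

The pitches C#-E#-G#-B form a dominant seventh chord rooted on C#.
C# is scale degree 5 in F# major, and a dominant seventh chord on that degree is written V7.
With G# in the bass the chord is in second inversion, so the figured bass is 43.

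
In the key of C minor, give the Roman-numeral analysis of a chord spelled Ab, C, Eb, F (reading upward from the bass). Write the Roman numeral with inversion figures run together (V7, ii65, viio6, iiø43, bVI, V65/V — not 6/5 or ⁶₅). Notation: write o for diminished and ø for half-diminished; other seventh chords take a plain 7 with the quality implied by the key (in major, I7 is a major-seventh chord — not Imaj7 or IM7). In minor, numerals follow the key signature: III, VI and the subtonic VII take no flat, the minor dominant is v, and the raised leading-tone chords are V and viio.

Stacked in thirds the chord is F-Ab-C-Eb: a minor seventh chord on F.
F is scale degree 4 in C minor, and a minor seventh chord on that degree is written iv7.
With Ab in the bass the chord is in first inversion, so the figured bass is 65.

iv65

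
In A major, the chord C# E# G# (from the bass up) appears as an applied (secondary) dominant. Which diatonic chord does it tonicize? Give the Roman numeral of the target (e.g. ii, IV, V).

The chord is a major triad on C#.
A dominant resolves down a perfect fifth: C# → F#. In A major, F# is scale degree 6, i.e. vi.

vi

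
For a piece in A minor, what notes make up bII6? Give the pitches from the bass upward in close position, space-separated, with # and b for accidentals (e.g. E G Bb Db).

bII6 is the Neapolitan sixth — a major triad on the lowered second degree, here in its customary first inversion. In A minor that root is Bb.
So the chord is Bb-D-F.
With the 6 figure the chord is in first inversion; from the bass D upward in close position it reads D-F-Bb.

D F Bb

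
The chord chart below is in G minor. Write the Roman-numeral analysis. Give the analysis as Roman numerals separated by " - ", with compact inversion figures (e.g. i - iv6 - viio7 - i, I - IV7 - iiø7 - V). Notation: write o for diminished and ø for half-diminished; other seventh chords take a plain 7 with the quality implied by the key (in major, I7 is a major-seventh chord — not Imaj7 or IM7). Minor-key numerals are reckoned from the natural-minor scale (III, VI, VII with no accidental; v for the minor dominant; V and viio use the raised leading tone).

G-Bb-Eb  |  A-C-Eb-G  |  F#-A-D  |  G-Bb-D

VI6 - iiø7 - V6 - i

G-Bb-Eb: root Eb is the submediant; major triad there is VI6.
A-C-Eb-G: half-diminished seventh chord on A = scale degree 2 → iiø7.
F#-A-D: major triad on D = scale degree 5 → V6.
G-Bb-D: root G is the tonic; minor triad there is i.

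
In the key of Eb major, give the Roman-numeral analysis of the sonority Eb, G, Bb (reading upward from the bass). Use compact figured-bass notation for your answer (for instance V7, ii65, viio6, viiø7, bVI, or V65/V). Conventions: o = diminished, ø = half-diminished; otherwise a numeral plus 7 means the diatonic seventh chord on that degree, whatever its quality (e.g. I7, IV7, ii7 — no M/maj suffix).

I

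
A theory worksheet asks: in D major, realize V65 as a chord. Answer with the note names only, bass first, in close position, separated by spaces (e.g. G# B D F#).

C# E G A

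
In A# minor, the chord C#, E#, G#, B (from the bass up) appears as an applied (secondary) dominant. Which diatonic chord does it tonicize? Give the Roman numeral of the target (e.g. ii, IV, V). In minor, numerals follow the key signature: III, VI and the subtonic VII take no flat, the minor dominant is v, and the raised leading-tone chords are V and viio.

The chord is a dominant seventh chord on C#.
A dominant resolves down a perfect fifth: C# → F#. In A# minor, F# is scale degree 6, i.e. VI.

VI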